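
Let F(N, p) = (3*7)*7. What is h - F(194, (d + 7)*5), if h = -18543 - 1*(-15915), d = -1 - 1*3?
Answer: -2775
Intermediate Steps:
d = -4 (d = -1 - 3 = -4)
h = -2628 (h = -18543 + 15915 = -2628)
F(N, p) = 147 (F(N, p) = 21*7 = 147)
h - F(194, (d + 7)*5) = -2628 - 1*147 = -2628 - 147 = -2775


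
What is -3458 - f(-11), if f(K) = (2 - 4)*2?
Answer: -3454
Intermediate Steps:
f(K) = -4 (f(K) = -2*2 = -4)
-3458 - f(-11) = -3458 - 1*(-4) = -3458 + 4 = -3454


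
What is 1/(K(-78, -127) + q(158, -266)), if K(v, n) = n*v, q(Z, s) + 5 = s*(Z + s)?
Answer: 1/38629 ≈ 2.5887e-5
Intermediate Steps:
q(Z, s) = -5 + s*(Z + s)
1/(K(-78, -127) + q(158, -266)) = 1/(-127*(-78) + (-5 + (-266)**2 + 158*(-266))) = 1/(9906 + (-5 + 70756 - 42028)) = 1/(9906 + 28723) = 1/38629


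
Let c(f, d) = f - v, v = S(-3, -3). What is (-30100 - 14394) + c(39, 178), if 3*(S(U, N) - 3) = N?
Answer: -44457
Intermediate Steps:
S(U, N) = 3 + N/3
v = 2 (v = 3 + (⅓)*(-3) = 3 - 1 = 2)
c(f, d) = -2 + f (c(f, d) = f - 1*2 = f - 2 = -2 + f)
(-30100 - 14394) + c(39, 178) = (-30100 - 14394) + (-2 + 39) = -44494 + 37 = -44457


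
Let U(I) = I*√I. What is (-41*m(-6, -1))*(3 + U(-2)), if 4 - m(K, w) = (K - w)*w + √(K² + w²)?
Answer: 41*(1 + √37)*(3 - 2*I*√2) ≈ 871.18 - 821.36*I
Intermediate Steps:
U(I) = I^(3/2)
m(K, w) = 4 - √(K² + w²) - w*(K - w) (m(K, w) = 4 - ((K - w)*w + √(K² + w²)) = 4 - (w*(K - w) + √(K² + w²)) = 4 - (√(K² + w²) + w*(K - w)) = 4 + (-√(K² + w²) - w*(K - w)) = 4 - √(K² + w²) - w*(K - w))
(-41*m(-6, -1))*(3 + U(-2)) = (-41*(4 + (-1)² - √((-6)² + (-1)²) - 1*(-6)*(-1)))*(3 + (-2)^(3/2)) = (-41*(4 + 1 - √(36 + 1) - 6))*(3 - 2*I*√2) = (-41*(4 + 1 - √37 - 6))*(3 - 2*I*√2) = (-41*(-1 - √37))*(3 - 2*I*√2) = (41 + 41*√37)*(3 - 2*I*√2) = (3 - 2*I*√2)*(41 + 41*√37)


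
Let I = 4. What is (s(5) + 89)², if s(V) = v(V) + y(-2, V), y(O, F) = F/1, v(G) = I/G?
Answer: 224676/25 ≈ 8987.0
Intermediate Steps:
v(G) = 4/G
y(O, F) = F (y(O, F) = F*1 = F)
s(V) = V + 4/V (s(V) = 4/V + V = V + 4/V)
(s(5) + 89)² = ((5 + 4/5) + 89)² = ((5 + 4*(⅕)) + 89)² = ((5 + ⅘) + 89)² = (29/5 + 89)² = (474/5)² = 224676/25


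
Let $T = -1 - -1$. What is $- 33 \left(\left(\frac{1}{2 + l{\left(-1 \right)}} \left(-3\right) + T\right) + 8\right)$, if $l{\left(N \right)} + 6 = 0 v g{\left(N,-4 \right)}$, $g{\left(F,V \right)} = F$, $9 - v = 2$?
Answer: $- \frac{1155}{4} \approx -288.75$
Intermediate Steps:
$v = 7$ ($v = 9 - 2 = 7$)
$l{\left(N \right)} = -6$ ($l{\left(N \right)} = -6 + 0 \cdot 7 N = -6 + 0 N = -6 + 0 = -6$)
$T = 0$ ($T = -1 + 1 = 0$)
$- 33 \left(\left(\frac{1}{2 + l{\left(-1 \right)}} \left(-3\right) + T\right) + 8\right) = - 33 \left(\left(\frac{1}{2 - 6} \left(-3\right) + 0\right) + 8\right) = - 33 \left(\left(\frac{1}{-4} \left(-3\right) + 0\right) + 8\right) = - 33 \left(\left(\left(- \frac{1}{4}\right) \left(-3\right) + 0\right) + 8\right) = - 33 \left(\left(\frac{3}{4} + 0\right) + 8\right) = - 33 \left(\frac{3}{4} + 8\right) = \left(-33\right) \frac{35}{4} = - \frac{1155}{4}$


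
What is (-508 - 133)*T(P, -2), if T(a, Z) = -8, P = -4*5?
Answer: 5128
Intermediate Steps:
P = -20
(-508 - 133)*T(P, -2) = (-508 - 133)*(-8) = -641*(-8) = 5128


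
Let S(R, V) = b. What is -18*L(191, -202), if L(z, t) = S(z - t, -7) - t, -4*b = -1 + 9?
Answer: -3600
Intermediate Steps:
b = -2 (b = -(-1 + 9)/4 = -1/4*8 = -2)
S(R, V) = -2
L(z, t) = -2 - t
-18*L(191, -202) = -18*(-2 - 1*(-202)) = -18*(-2 + 202) = -18*200 = -3600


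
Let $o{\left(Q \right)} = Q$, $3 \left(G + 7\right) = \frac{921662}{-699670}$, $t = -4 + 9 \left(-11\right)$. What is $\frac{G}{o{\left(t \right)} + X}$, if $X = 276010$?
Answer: $- \frac{7807366}{289565776035} \approx -2.6962 \cdot 10^{-5}$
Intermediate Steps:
$t = -103$ ($t = -4 - 99 = -103$)
$G = - \frac{7807366}{1049505}$ ($G = -7 + \frac{921662 \frac{1}{-699670}}{3} = -7 + \frac{921662 \left(- \frac{1}{699670}\right)}{3} = -7 + \frac{1}{3} \left(- \frac{460831}{349835}\right) = -7 - \frac{460831}{1049505} = - \frac{7807366}{1049505} \approx -7.4391$)
$\frac{G}{o{\left(t \right)} + X} = - \frac{7807366}{1049505 \left(-103 + 276010\right)} = - \frac{7807366}{1049505 \cdot 275907} = \left(- \frac{7807366}{1049505}\right) \frac{1}{275907} = - \frac{7807366}{289565776035}$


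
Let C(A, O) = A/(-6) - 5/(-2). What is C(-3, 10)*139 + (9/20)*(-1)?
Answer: 8331/20 ≈ 416.55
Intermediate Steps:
C(A, O) = 5/2 - A/6 (C(A, O) = A*(-⅙) - 5*(-½) = -A/6 + 5/2 = 5/2 - A/6)
C(-3, 10)*139 + (9/20)*(-1) = (5/2 - ⅙*(-3))*139 + (9/20)*(-1) = (5/2 + ½)*139 + (9*(1/20))*(-1) = 3*139 + (9/20)*(-1) = 417 - 9/20 = 8331/20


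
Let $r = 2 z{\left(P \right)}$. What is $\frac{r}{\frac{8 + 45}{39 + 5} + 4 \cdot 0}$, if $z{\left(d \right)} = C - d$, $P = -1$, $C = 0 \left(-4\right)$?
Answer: $\frac{88}{53} \approx 1.6604$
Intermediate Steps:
$C = 0$
$z{\left(d \right)} = - d$ ($z{\left(d \right)} = 0 - d = - d$)
$r = 2$ ($r = 2 \left(\left(-1\right) \left(-1\right)\right) = 2 \cdot 1 = 2$)
$\frac{r}{\frac{8 + 45}{39 + 5} + 4 \cdot 0} = \frac{1}{\frac{8 + 45}{39 + 5} + 4 \cdot 0} \cdot 2 = \frac{1}{\frac{53}{44} + 0} \cdot 2 = \frac{1}{\frac{53}{44}} \cdot 2 = \frac{44}{53} \cdot 2 = \frac{88}{53}$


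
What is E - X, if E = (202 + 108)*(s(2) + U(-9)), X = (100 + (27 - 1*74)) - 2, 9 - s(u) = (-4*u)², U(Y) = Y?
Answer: -19891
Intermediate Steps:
s(u) = 9 - 16*u² (s(u) = 9 - (-4*u)² = 9 - 16*u²)
X = 51 (X = (100 + (27 - 74)) - 2 = (100 - 47) - 2 = 53 - 2 = 51)
E = -19840 (E = (202 + 108)*((9 - 16*2²) - 9) = 310*((9 - 16*4) - 9) = 310*((9 - 64) - 9) = 310*(-55 - 9) = 310*(-64) = -19840)
E - X = -19840 - 1*51 = -19840 - 51 = -19891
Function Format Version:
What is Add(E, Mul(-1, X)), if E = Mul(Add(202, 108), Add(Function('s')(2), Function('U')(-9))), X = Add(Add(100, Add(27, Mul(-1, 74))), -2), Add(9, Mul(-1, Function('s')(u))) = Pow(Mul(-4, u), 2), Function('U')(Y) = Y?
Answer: -19891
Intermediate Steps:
Function('s')(u) = Add(9, Mul(-16, Pow(u, 2))) (Function('s')(u) = Add(9, Mul(-1, Pow(Mul(-4, u), 2))) = Add(9, Mul(-1, Mul(16, Pow(u, 2)))) = Add(9, Mul(-16, Pow(u, 2))))
X = 51 (X = Add(Add(100, Add(27, -74)), -2) = Add(Add(100, -47), -2) = Add(53, -2) = 51)
E = -19840 (E = Mul(Add(202, 108), Add(Add(9, Mul(-16, Pow(2, 2))), -9)) = Mul(310, Add(Add(9, Mul(-16, 4)), -9)) = Mul(310, Add(Add(9, -64), -9)) = Mul(310, Add(-55, -9)) = Mul(310, -64) = -19840)
Add(E, Mul(-1, X)) = Add(-19840, Mul(-1, 51)) = Add(-19840, -51) = -19891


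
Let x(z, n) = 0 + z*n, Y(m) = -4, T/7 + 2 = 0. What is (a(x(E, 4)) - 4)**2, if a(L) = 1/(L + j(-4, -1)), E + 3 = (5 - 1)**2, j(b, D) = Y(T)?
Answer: 36481/2304 ≈ 15.834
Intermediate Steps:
T = -14 (T = -14 + 7*0 = -14 + 0 = -14)
j(b, D) = -4
E = 13 (E = -3 + (5 - 1)**2 = -3 + 4**2 = -3 + 16 = 13)
x(z, n) = n*z (x(z, n) = 0 + n*z = n*z)
a(L) = 1/(-4 + L) (a(L) = 1/(L - 4) = 1/(-4 + L))
(a(x(E, 4)) - 4)**2 = (1/(-4 + 4*13) - 4)**2 = (1/(-4 + 52) - 4)**2 = (1/48 - 4)**2 = (-191/48)**2 = 36481/2304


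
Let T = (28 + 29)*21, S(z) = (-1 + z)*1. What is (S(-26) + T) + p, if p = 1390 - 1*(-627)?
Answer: 3187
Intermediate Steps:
S(z) = -1 + z
T = 1197 (T = 57*21 = 1197)
p = 2017 (p = 1390 + 627 = 2017)
(S(-26) + T) + p = ((-1 - 26) + 1197) + 2017 = (-27 + 1197) + 2017 = 1170 + 2017 = 3187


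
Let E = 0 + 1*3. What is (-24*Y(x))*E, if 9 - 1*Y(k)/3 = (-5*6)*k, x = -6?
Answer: 36936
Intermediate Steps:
Y(k) = 27 + 90*k (Y(k) = 27 - 3*(-5*6)*k = 27 - (-90)*k = 27 + 90*k)
E = 3 (E = 0 + 3 = 3)
(-24*Y(x))*E = -24*(27 + 90*(-6))*3 = -24*(27 - 540)*3 = -24*(-513)*3 = 12312*3 = 36936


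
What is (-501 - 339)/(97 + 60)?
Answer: -840/157 ≈ -5.3503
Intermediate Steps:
(-501 - 339)/(97 + 60) = -840/157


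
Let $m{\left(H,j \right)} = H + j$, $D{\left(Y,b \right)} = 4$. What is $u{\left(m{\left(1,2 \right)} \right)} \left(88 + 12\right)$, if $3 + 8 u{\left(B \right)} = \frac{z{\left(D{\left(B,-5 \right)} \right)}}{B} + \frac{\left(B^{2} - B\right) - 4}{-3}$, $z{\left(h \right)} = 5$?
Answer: $-25$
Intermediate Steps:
$u{\left(B \right)} = - \frac{5}{24} - \frac{B^{2}}{24} + \frac{B}{24} + \frac{5}{8 B}$ ($u{\left(B \right)} = - \frac{3}{8} + \frac{\frac{5}{B} + \frac{\left(B^{2} - B\right) - 4}{-3}}{8} = - \frac{3}{8} + \frac{\frac{5}{B} + \left(-4 + B^{2} - B\right) \left(- \frac{1}{3}\right)}{8} = - \frac{3}{8} + \frac{\frac{5}{B} + \left(\frac{4}{3} - \frac{B^{2}}{3} + \frac{B}{3}\right)}{8} = - \frac{3}{8} + \frac{\frac{4}{3} + \frac{5}{B} - \frac{B^{2}}{3} + \frac{B}{3}}{8} = - \frac{3}{8} + \left(\frac{1}{6} - \frac{B^{2}}{24} + \frac{B}{24} + \frac{5}{8 B}\right) = - \frac{5}{24} - \frac{B^{2}}{24} + \frac{B}{24} + \frac{5}{8 B}$)
$u{\left(m{\left(1,2 \right)} \right)} \left(88 + 12\right) = \frac{15 - \left(1 + 2\right) \left(5 + \left(1 + 2\right)^{2} - \left(1 + 2\right)\right)}{24 \left(1 + 2\right)} \left(88 + 12\right) = \frac{15 - 3 \left(5 + 3^{2} - 3\right)}{24 \cdot 3} \cdot 100 = \frac{1}{24} \cdot \frac{1}{3} \left(15 - 3 \left(5 + 9 - 3\right)\right) 100 = \frac{1}{24} \cdot \frac{1}{3} \left(15 - 3 \cdot 11\right) 100 = \frac{1}{24} \cdot \frac{1}{3} \left(15 - 33\right) 100 = \frac{1}{24} \cdot \frac{1}{3} \left(-18\right) 100 = \left(- \frac{1}{4}\right) 100 = -25$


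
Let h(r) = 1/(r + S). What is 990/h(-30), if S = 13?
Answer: -16830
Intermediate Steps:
h(r) = 1/(13 + r) (h(r) = 1/(r + 13) = 1/(13 + r))
990/h(-30) = 990/(1/(13 - 30)) = 990/(1/(-17)) = 990/(-1/17) = 990*(-17) = -16830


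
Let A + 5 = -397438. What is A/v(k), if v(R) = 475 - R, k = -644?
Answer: -132481/373 ≈ -355.18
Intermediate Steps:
A = -397443 (A = -5 - 397438 = -397443)
A/v(k) = -397443/(475 - 1*(-644)) = -397443/(475 + 644) = -397443/1119 = -397443*1/1119 = -132481/373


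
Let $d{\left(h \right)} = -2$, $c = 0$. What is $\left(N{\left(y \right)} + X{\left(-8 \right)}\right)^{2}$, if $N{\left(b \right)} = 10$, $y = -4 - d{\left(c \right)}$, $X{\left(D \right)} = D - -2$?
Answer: $16$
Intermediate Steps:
$X{\left(D \right)} = 2 + D$ ($X{\left(D \right)} = D + 2 = 2 + D$)
$y = -2$ ($y = -4 - -2 = -4 + 2 = -2$)
$\left(N{\left(y \right)} + X{\left(-8 \right)}\right)^{2} = \left(10 + \left(2 - 8\right)\right)^{2} = \left(10 - 6\right)^{2} = 4^{2} = 16$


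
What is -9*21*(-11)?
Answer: 2079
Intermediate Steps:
-9*21*(-11) = -189*(-11) = 2079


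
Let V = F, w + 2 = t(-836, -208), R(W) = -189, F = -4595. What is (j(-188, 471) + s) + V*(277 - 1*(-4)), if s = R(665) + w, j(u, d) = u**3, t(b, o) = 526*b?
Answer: -8375794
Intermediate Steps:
w = -439738 (w = -2 + 526*(-836) = -2 - 439736 = -439738)
s = -439927 (s = -189 - 439738 = -439927)
V = -4595
(j(-188, 471) + s) + V*(277 - 1*(-4)) = ((-188)**3 - 439927) - 4595*(277 - 1*(-4)) = (-6644672 - 439927) - 4595*(277 + 4) = -7084599 - 4595*281 = -7084599 - 1291195 = -8375794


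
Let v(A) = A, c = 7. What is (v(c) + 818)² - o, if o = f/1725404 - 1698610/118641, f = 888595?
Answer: 139329251205186545/204703655964 ≈ 6.8064e+5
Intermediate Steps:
o = -2825364689045/204703655964 (o = 888595/1725404 - 1698610/118641 = -2825364689045/204703655964 ≈ -13.802)
(v(c) + 818)² - o = (7 + 818)² - 1*(-2825364689045/204703655964) = 825² + 2825364689045/204703655964 = 680625 + 2825364689045/204703655964 = 139329251205186545/204703655964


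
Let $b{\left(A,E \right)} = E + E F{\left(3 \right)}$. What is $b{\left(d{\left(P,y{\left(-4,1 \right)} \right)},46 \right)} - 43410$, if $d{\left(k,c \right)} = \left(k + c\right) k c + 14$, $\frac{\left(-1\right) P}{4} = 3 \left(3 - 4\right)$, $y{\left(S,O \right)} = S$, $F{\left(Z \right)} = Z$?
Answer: $-43226$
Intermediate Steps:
$P = 12$ ($P = - 4 \cdot 3 \left(3 - 4\right) = - 4 \cdot 3 \left(-1\right) = \left(-4\right) \left(-3\right) = 12$)
$d{\left(k,c \right)} = 14 + c k \left(c + k\right)$ ($d{\left(k,c \right)} = \left(c + k\right) k c + 14 = k \left(c + k\right) c + 14 = c k \left(c + k\right) + 14 = 14 + c k \left(c + k\right)$)
$b{\left(A,E \right)} = 4 E$ ($b{\left(A,E \right)} = E + E 3 = E + 3 E = 4 E$)
$b{\left(d{\left(P,y{\left(-4,1 \right)} \right)},46 \right)} - 43410 = 4 \cdot 46 - 43410 = 184 - 43410 = -43226$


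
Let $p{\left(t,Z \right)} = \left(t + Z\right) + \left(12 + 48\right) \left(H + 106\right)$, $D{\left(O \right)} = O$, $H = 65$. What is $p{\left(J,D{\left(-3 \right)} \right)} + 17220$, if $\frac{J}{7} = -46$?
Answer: $27155$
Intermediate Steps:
$J = -322$ ($J = 7 \left(-46\right) = -322$)
$p{\left(t,Z \right)} = 10260 + Z + t$ ($p{\left(t,Z \right)} = \left(t + Z\right) + \left(12 + 48\right) \left(65 + 106\right) = \left(Z + t\right) + 60 \cdot 171 = \left(Z + t\right) + 10260 = 10260 + Z + t$)
$p{\left(J,D{\left(-3 \right)} \right)} + 17220 = \left(10260 - 3 - 322\right) + 17220 = 9935 + 17220 = 27155$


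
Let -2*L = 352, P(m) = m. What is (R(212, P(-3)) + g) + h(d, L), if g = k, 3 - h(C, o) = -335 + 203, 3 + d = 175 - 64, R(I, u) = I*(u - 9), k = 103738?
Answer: 101329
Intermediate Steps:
R(I, u) = I*(-9 + u)
d = 108 (d = -3 + (175 - 64) = -3 + 111 = 108)
L = -176 (L = -½*352 = -176)
h(C, o) = 135 (h(C, o) = 3 - (-335 + 203) = 3 - 1*(-132) = 3 + 132 = 135)
g = 103738
(R(212, P(-3)) + g) + h(d, L) = (212*(-9 - 3) + 103738) + 135 = (212*(-12) + 103738) + 135 = (-2544 + 103738) + 135 = 101194 + 135 = 101329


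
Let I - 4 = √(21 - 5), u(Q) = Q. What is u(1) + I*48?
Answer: 385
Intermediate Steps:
I = 8 (I = 4 + √(21 - 5) = 4 + √16 = 4 + 4 = 8)
u(1) + I*48 = 1 + 8*48 = 1 + 384 = 385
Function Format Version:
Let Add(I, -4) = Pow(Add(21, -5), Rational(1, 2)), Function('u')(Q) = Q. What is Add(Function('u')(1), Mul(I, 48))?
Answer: 385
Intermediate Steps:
I = 8 (I = Add(4, Pow(Add(21, -5), Rational(1, 2))) = Add(4, Pow(16, Rational(1, 2))) = Add(4, 4) = 8)
Add(Function('u')(1), Mul(I, 48)) = Add(1, Mul(8, 48)) = Add(1, 384) = 385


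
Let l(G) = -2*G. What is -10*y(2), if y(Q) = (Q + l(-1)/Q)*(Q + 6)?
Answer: -240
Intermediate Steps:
y(Q) = (6 + Q)*(Q + 2/Q) (y(Q) = (Q + (-2*(-1))/Q)*(Q + 6) = (Q + 2/Q)*(6 + Q) = (6 + Q)*(Q + 2/Q))
-10*y(2) = -10*(2 + 2² + 6*2 + 12/2) = -10*(2 + 4 + 12 + 12*(½)) = -10*(2 + 4 + 12 + 6) = -10*24 = -240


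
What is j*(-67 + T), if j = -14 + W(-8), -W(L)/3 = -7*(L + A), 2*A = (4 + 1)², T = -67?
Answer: -10787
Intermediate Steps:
A = 25/2 (A = (4 + 1)²/2 = (½)*5² = (½)*25 = 25/2 ≈ 12.500)
W(L) = 525/2 + 21*L (W(L) = -(-21)*(L + 25/2) = -(-21)*(25/2 + L) = -3*(-175/2 - 7*L) = 525/2 + 21*L)
j = 161/2 (j = -14 + (525/2 + 21*(-8)) = -14 + (525/2 - 168) = -14 + 189/2 = 161/2 ≈ 80.500)
j*(-67 + T) = 161*(-67 - 67)/2 = (161/2)*(-134) = -10787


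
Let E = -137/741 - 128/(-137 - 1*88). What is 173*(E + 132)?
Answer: 1272802693/55575 ≈ 22902.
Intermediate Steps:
E = 21341/55575 (E = -137*1/741 - 128/(-137 - 88) = -137/741 - 128/(-225) = -137/741 - 128*(-1/225) = -137/741 + 128/225 = 21341/55575 ≈ 0.38400)
173*(E + 132) = 173*(21341/55575 + 132) = 173*(7357241/55575) = 1272802693/55575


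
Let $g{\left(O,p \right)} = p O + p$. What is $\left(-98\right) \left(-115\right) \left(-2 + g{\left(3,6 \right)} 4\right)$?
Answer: $1059380$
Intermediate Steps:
$g{\left(O,p \right)} = p + O p$ ($g{\left(O,p \right)} = O p + p = p + O p$)
$\left(-98\right) \left(-115\right) \left(-2 + g{\left(3,6 \right)} 4\right) = \left(-98\right) \left(-115\right) \left(-2 + 6 \left(1 + 3\right) 4\right) = 11270 \left(-2 + 6 \cdot 4 \cdot 4\right) = 11270 \left(-2 + 24 \cdot 4\right) = 11270 \left(-2 + 96\right) = 11270 \cdot 94 = 1059380$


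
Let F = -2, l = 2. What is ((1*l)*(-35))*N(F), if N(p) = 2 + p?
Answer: 0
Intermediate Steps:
((1*l)*(-35))*N(F) = ((1*2)*(-35))*(2 - 2) = (2*(-35))*0 = -70*0 = 0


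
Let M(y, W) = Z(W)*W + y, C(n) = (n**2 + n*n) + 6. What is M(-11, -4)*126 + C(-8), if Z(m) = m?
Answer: 764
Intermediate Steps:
C(n) = 6 + 2*n**2 (C(n) = (n**2 + n**2) + 6 = 2*n**2 + 6 = 6 + 2*n**2)
M(y, W) = y + W**2 (M(y, W) = W*W + y = W**2 + y = y + W**2)
M(-11, -4)*126 + C(-8) = (-11 + (-4)**2)*126 + (6 + 2*(-8)**2) = (-11 + 16)*126 + (6 + 2*64) = 5*126 + (6 + 128) = 630 + 134 = 764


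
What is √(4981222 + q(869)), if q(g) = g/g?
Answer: √4981223 ≈ 2231.9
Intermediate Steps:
q(g) = 1
√(4981222 + q(869)) = √(4981222 + 1) = √4981223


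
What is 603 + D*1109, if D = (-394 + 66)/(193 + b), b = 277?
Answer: -40171/235 ≈ -170.94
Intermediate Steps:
D = -164/235 (D = (-394 + 66)/(193 + 277) = -328/470 = -328*1/470 = -164/235 ≈ -0.69787)
603 + D*1109 = 603 - 164/235*1109 = 603 - 181876/235 = -40171/235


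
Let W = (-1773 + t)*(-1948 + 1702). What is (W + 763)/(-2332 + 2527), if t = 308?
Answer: 27781/15 ≈ 1852.1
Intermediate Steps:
W = 360390 (W = (-1773 + 308)*(-1948 + 1702) = -1465*(-246) = 360390)
(W + 763)/(-2332 + 2527) = (360390 + 763)/(-2332 + 2527) = 361153/195 = 361153*(1/195) = 27781/15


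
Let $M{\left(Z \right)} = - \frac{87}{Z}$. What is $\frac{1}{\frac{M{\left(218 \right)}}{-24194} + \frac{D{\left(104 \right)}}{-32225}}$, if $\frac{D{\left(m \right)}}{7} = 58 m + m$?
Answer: $- \frac{169964059700}{226538586409} \approx -0.75027$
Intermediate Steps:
$D{\left(m \right)} = 413 m$ ($D{\left(m \right)} = 7 \left(58 m + m\right) = 7 \cdot 59 m = 413 m$)
$\frac{1}{\frac{M{\left(218 \right)}}{-24194} + \frac{D{\left(104 \right)}}{-32225}} = \frac{1}{\frac{\left(-87\right) \frac{1}{218}}{-24194} + \frac{413 \cdot 104}{-32225}} = \frac{1}{\left(-87\right) \frac{1}{218} \left(- \frac{1}{24194}\right) + 42952 \left(- \frac{1}{32225}\right)} = \frac{1}{\left(- \frac{87}{218}\right) \left(- \frac{1}{24194}\right) - \frac{42952}{32225}} = \frac{1}{\frac{87}{5274292} - \frac{42952}{32225}} = \frac{1}{- \frac{226538586409}{169964059700}} = - \frac{169964059700}{226538586409}$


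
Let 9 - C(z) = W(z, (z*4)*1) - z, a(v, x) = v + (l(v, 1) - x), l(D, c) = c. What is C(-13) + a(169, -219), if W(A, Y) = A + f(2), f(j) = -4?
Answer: 402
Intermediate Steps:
W(A, Y) = -4 + A (W(A, Y) = A - 4 = -4 + A)
a(v, x) = 1 + v - x (a(v, x) = v + (1 - x) = 1 + v - x)
C(z) = 13 (C(z) = 9 - ((-4 + z) - z) = 9 - 1*(-4) = 9 + 4 = 13)
C(-13) + a(169, -219) = 13 + (1 + 169 - 1*(-219)) = 13 + (1 + 169 + 219) = 13 + 389 = 402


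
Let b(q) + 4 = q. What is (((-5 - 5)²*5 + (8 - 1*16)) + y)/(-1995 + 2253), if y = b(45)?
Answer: 533/258 ≈ 2.0659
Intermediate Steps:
b(q) = -4 + q
y = 41 (y = -4 + 45 = 41)
(((-5 - 5)²*5 + (8 - 1*16)) + y)/(-1995 + 2253) = (((-5 - 5)²*5 + (8 - 1*16)) + 41)/(-1995 + 2253) = (((-10)²*5 + (8 - 16)) + 41)/258 = ((100*5 - 8) + 41)*(1/258) = ((500 - 8) + 41)*(1/258) = (492 + 41)*(1/258) = 533*(1/258) = 533/258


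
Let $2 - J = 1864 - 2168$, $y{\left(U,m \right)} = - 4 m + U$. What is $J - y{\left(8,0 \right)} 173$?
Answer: $-1078$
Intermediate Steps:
$y{\left(U,m \right)} = U - 4 m$
$J = 306$ ($J = 2 - \left(1864 - 2168\right) = 2 - -304 = 2 + 304 = 306$)
$J - y{\left(8,0 \right)} 173 = 306 - \left(8 - 0\right) 173 = 306 - \left(8 + 0\right) 173 = 306 - 8 \cdot 173 = 306 - 1384 = -1078$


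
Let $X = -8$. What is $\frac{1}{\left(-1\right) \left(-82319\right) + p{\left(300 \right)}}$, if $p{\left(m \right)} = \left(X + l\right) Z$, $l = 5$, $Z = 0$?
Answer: $\frac{1}{82319} \approx 1.2148 \cdot 10^{-5}$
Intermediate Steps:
$p{\left(m \right)} = 0$ ($p{\left(m \right)} = \left(-8 + 5\right) 0 = \left(-3\right) 0 = 0$)
$\frac{1}{\left(-1\right) \left(-82319\right) + p{\left(300 \right)}} = \frac{1}{\left(-1\right) \left(-82319\right) + 0} = \frac{1}{82319 + 0} = \frac{1}{82319}$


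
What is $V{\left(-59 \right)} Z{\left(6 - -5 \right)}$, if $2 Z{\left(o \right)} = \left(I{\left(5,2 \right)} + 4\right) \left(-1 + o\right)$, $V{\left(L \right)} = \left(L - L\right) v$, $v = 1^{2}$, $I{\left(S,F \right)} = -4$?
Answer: $0$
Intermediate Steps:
$v = 1$
$V{\left(L \right)} = 0$ ($V{\left(L \right)} = \left(L - L\right) 1 = 0 \cdot 1 = 0$)
$Z{\left(o \right)} = 0$ ($Z{\left(o \right)} = \frac{\left(-4 + 4\right) \left(-1 + o\right)}{2} = \frac{0 \left(-1 + o\right)}{2} = \frac{1}{2} \cdot 0 = 0$)
$V{\left(-59 \right)} Z{\left(6 - -5 \right)} = 0 \cdot 0 = 0$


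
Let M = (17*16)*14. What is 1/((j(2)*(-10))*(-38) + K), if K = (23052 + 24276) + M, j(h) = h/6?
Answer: 3/153788 ≈ 1.9507e-5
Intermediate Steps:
j(h) = h/6 (j(h) = h*(⅙) = h/6)
M = 3808 (M = 272*14 = 3808)
K = 51136 (K = (23052 + 24276) + 3808 = 47328 + 3808 = 51136)
1/((j(2)*(-10))*(-38) + K) = 1/((((⅙)*2)*(-10))*(-38) + 51136) = 1/(((⅓)*(-10))*(-38) + 51136) = 1/(-10/3*(-38) + 51136) = 1/(380/3 + 51136) = 1/(153788/3) = 3/153788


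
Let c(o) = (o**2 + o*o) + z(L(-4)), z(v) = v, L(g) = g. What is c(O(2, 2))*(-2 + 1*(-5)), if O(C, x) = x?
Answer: -28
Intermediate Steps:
c(o) = -4 + 2*o**2 (c(o) = (o**2 + o*o) - 4 = (o**2 + o**2) - 4 = 2*o**2 - 4 = -4 + 2*o**2)
c(O(2, 2))*(-2 + 1*(-5)) = (-4 + 2*2**2)*(-2 + 1*(-5)) = (-4 + 2*4)*(-2 - 5) = (-4 + 8)*(-7) = 4*(-7) = -28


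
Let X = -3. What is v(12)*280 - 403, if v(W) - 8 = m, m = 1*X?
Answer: 997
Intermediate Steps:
m = -3 (m = 1*(-3) = -3)
v(W) = 5 (v(W) = 8 - 3 = 5)
v(12)*280 - 403 = 5*280 - 403 = 1400 - 403 = 997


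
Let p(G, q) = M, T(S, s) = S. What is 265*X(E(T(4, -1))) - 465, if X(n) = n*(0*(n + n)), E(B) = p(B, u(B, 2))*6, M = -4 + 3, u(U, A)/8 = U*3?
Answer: -465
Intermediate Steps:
u(U, A) = 24*U (u(U, A) = 8*(U*3) = 8*(3*U) = 24*U)
M = -1
p(G, q) = -1
E(B) = -6 (E(B) = -1*6 = -6)
X(n) = 0 (X(n) = n*(0*(2*n)) = n*0 = 0)
265*X(E(T(4, -1))) - 465 = 265*0 - 465 = 0 - 465 = -465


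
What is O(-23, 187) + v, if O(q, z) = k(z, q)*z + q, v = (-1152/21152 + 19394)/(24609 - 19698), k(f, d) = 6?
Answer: 3580361327/3246171 ≈ 1102.9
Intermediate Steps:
v = 12819398/3246171 (v = (-1152*1/21152 + 19394)/4911 = (-36/661 + 19394)*(1/4911) = (12819398/661)*(1/4911) = 12819398/3246171 ≈ 3.9491)
O(q, z) = q + 6*z (O(q, z) = 6*z + q = q + 6*z)
O(-23, 187) + v = (-23 + 6*187) + 12819398/3246171 = (-23 + 1122) + 12819398/3246171 = 1099 + 12819398/3246171 = 3580361327/3246171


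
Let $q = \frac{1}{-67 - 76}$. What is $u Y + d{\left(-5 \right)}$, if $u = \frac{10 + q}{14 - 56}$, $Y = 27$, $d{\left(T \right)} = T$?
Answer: $- \frac{22871}{2002} \approx -11.424$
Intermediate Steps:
$q = - \frac{1}{143}$ ($q = \frac{1}{-143} = - \frac{1}{143} \approx -0.006993$)
$u = - \frac{1429}{6006}$ ($u = \frac{10 - \frac{1}{143}}{14 - 56} = \frac{1429}{143 \left(-42\right)} = \frac{1429}{143} \left(- \frac{1}{42}\right) = - \frac{1429}{6006} \approx -0.23793$)
$u Y + d{\left(-5 \right)} = \left(- \frac{1429}{6006}\right) 27 - 5 = - \frac{12861}{2002} - 5 = - \frac{22871}{2002}$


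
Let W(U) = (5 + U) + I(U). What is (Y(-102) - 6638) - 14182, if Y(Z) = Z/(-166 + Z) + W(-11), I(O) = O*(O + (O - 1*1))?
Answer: -2756731/134 ≈ -20573.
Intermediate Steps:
I(O) = O*(-1 + 2*O) (I(O) = O*(O + (O - 1)) = O*(O + (-1 + O)) = O*(-1 + 2*O))
W(U) = 5 + U + U*(-1 + 2*U) (W(U) = (5 + U) + U*(-1 + 2*U) = 5 + U + U*(-1 + 2*U))
Y(Z) = 247 + Z/(-166 + Z) (Y(Z) = Z/(-166 + Z) + (5 + 2*(-11)²) = Z/(-166 + Z) + (5 + 2*121) = Z/(-166 + Z) + (5 + 242) = Z/(-166 + Z) + 247 = 247 + Z/(-166 + Z))
(Y(-102) - 6638) - 14182 = (2*(-20501 + 124*(-102))/(-166 - 102) - 6638) - 14182 = (2*(-20501 - 12648)/(-268) - 6638) - 14182 = (2*(-1/268)*(-33149) - 6638) - 14182 = (33149/134 - 6638) - 14182 = -856343/134 - 14182 = -2756731/134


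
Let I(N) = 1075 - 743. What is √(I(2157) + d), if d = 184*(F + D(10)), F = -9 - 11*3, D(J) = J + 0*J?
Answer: 2*I*√1389 ≈ 74.539*I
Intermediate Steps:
D(J) = J (D(J) = J + 0 = J)
F = -42 (F = -9 - 33 = -42)
d = -5888 (d = 184*(-42 + 10) = 184*(-32) = -5888)
I(N) = 332
√(I(2157) + d) = √(332 - 5888) = √(-5556) = 2*I*√1389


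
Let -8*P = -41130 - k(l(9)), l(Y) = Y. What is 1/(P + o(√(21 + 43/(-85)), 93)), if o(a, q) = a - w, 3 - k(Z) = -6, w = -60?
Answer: 28300920/147231887197 - 64*√148070/147231887197 ≈ 0.00019205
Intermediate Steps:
k(Z) = 9 (k(Z) = 3 - 1*(-6) = 3 + 6 = 9)
o(a, q) = 60 + a (o(a, q) = a - 1*(-60) = a + 60 = 60 + a)
P = 41139/8 (P = -(-41130 - 1*9)/8 = -(-41130 - 9)/8 = -⅛*(-41139) = 41139/8 ≈ 5142.4)
1/(P + o(√(21 + 43/(-85)), 93)) = 1/(41139/8 + (60 + √(21 + 43/(-85)))) = 1/(41139/8 + (60 + √(21 + 43*(-1/85)))) = 1/(41139/8 + (60 + √(21 - 43/85))) = 1/(41139/8 + (60 + √(1742/85))) = 1/(41139/8 + (60 + √148070/85)) = 1/(41619/8 + √148070/85)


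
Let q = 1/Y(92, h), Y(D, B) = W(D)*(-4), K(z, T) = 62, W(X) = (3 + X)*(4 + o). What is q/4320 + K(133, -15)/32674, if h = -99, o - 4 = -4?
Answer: 6565873/3460492800 ≈ 0.0018974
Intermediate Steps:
o = 0 (o = 4 - 4 = 0)
W(X) = 12 + 4*X (W(X) = (3 + X)*(4 + 0) = (3 + X)*4 = 12 + 4*X)
Y(D, B) = -48 - 16*D (Y(D, B) = (12 + 4*D)*(-4) = -48 - 16*D)
q = -1/1520 (q = 1/(-48 - 16*92) = 1/(-48 - 1472) = 1/(-1520) = -1/1520 ≈ -0.00065789)
q/4320 + K(133, -15)/32674 = -1/1520/4320 + 62/32674 = -1/1520*1/4320 + 62*(1/32674) = -1/6566400 + 1/527 = 6565873/3460492800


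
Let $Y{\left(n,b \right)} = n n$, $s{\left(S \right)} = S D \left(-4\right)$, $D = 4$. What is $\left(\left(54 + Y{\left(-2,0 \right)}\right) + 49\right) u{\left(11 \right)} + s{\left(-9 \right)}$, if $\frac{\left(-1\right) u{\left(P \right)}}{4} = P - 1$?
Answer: $-4136$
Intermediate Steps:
$s{\left(S \right)} = - 16 S$ ($s{\left(S \right)} = S 4 \left(-4\right) = 4 S \left(-4\right) = - 16 S$)
$Y{\left(n,b \right)} = n^{2}$
$u{\left(P \right)} = 4 - 4 P$ ($u{\left(P \right)} = - 4 \left(P - 1\right) = - 4 \left(-1 + P\right) = 4 - 4 P$)
$\left(\left(54 + Y{\left(-2,0 \right)}\right) + 49\right) u{\left(11 \right)} + s{\left(-9 \right)} = \left(\left(54 + \left(-2\right)^{2}\right) + 49\right) \left(4 - 44\right) - -144 = \left(\left(54 + 4\right) + 49\right) \left(4 - 44\right) + 144 = \left(58 + 49\right) \left(-40\right) + 144 = 107 \left(-40\right) + 144 = -4280 + 144 = -4136$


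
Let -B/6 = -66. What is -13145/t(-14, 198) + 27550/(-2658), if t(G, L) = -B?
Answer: 364085/15948 ≈ 22.829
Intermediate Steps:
B = 396 (B = -6*(-66) = 396)
t(G, L) = -396 (t(G, L) = -1*396 = -396)
-13145/t(-14, 198) + 27550/(-2658) = -13145/(-396) + 27550/(-2658) = -13145*(-1/396) + 27550*(-1/2658) = 1195/36 - 13775/1329 = 364085/15948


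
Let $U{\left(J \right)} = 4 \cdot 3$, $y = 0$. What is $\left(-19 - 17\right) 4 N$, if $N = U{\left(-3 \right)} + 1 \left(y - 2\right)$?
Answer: $-1440$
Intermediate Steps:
$U{\left(J \right)} = 12$
$N = 10$ ($N = 12 + 1 \left(0 - 2\right) = 12 + 1 \left(-2\right) = 12 - 2 = 10$)
$\left(-19 - 17\right) 4 N = \left(-19 - 17\right) 4 \cdot 10 = \left(-36\right) 4 \cdot 10 = \left(-144\right) 10 = -1440$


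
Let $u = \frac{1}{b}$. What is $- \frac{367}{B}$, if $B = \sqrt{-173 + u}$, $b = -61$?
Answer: $\frac{367 i \sqrt{643794}}{10554} \approx 27.901 i$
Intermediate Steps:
$u = - \frac{1}{61}$ ($u = \frac{1}{-61} = - \frac{1}{61} \approx -0.016393$)
$B = \frac{i \sqrt{643794}}{61}$ ($B = \sqrt{-173 - \frac{1}{61}} = \sqrt{- \frac{10554}{61}} = \frac{i \sqrt{643794}}{61} \approx 13.154 i$)
$- \frac{367}{B} = - \frac{367}{\frac{1}{61} i \sqrt{643794}} = - 367 \left(- \frac{i \sqrt{643794}}{10554}\right) = \frac{367 i \sqrt{643794}}{10554}$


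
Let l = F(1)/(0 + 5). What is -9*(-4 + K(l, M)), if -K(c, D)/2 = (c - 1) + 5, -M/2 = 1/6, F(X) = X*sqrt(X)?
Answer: 558/5 ≈ 111.60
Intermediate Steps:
F(X) = X**(3/2)
M = -1/3 (M = -2/6 = -2*1/6 = -1/3 ≈ -0.33333)
l = 1/5 (l = 1**(3/2)/(0 + 5) = 1/5 ≈ 0.20000)
K(c, D) = -8 - 2*c (K(c, D) = -2*((c - 1) + 5) = -2*((-1 + c) + 5) = -2*(4 + c) = -8 - 2*c)
-9*(-4 + K(l, M)) = -9*(-4 + (-8 - 2*1/5)) = -9*(-4 + (-8 - 2/5)) = -9*(-4 - 42/5) = -9*(-62/5) = 558/5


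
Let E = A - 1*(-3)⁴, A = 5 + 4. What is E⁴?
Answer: 26873856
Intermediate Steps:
A = 9
E = -72 (E = 9 - 1*(-3)⁴ = 9 - 1*81 = 9 - 81 = -72)
E⁴ = (-72)⁴ = 26873856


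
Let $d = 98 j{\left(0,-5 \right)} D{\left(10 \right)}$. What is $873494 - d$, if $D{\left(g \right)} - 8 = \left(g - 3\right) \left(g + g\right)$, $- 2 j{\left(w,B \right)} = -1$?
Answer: $866242$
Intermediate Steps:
$j{\left(w,B \right)} = \frac{1}{2}$ ($j{\left(w,B \right)} = \left(- \frac{1}{2}\right) \left(-1\right) = \frac{1}{2}$)
$D{\left(g \right)} = 8 + 2 g \left(-3 + g\right)$ ($D{\left(g \right)} = 8 + \left(g - 3\right) \left(g + g\right) = 8 + \left(-3 + g\right) 2 g = 8 + 2 g \left(-3 + g\right)$)
$d = 7252$ ($d = 98 \cdot \frac{1}{2} \left(8 - 60 + 2 \cdot 10^{2}\right) = 49 \left(8 - 60 + 2 \cdot 100\right) = 49 \left(8 - 60 + 200\right) = 49 \cdot 148 = 7252$)
$873494 - d = 873494 - 7252 = 866242$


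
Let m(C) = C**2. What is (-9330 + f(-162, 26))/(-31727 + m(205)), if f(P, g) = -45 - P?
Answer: -9213/10298 ≈ -0.89464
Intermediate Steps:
(-9330 + f(-162, 26))/(-31727 + m(205)) = (-9330 + (-45 - 1*(-162)))/(-31727 + 205**2) = (-9330 + (-45 + 162))/(-31727 + 42025) = (-9330 + 117)/10298 = -9213*1/10298 = -9213/10298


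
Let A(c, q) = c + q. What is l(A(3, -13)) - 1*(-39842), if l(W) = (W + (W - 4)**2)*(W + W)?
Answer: 36122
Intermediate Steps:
l(W) = 2*W*(W + (-4 + W)**2) (l(W) = (W + (-4 + W)**2)*(2*W) = 2*W*(W + (-4 + W)**2))
l(A(3, -13)) - 1*(-39842) = 2*(3 - 13)*((3 - 13) + (-4 + (3 - 13))**2) - 1*(-39842) = 2*(-10)*(-10 + (-4 - 10)**2) + 39842 = 2*(-10)*(-10 + (-14)**2) + 39842 = 2*(-10)*(-10 + 196) + 39842 = 2*(-10)*186 + 39842 = -3720 + 39842 = 36122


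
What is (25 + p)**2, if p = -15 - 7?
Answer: 9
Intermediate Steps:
p = -22
(25 + p)**2 = (25 - 22)**2 = 3**2 = 9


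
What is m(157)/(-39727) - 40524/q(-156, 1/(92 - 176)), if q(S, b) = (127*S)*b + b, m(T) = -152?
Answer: -12293484760/71548327 ≈ -171.82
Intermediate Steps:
q(S, b) = b + 127*S*b (q(S, b) = 127*S*b + b = b + 127*S*b)
m(157)/(-39727) - 40524/q(-156, 1/(92 - 176)) = -152/(-39727) - 40524*(92 - 176)/(1 + 127*(-156)) = -152*(-1/39727) - 40524*(-84/(1 - 19812)) = 152/39727 - 40524/((-1/84*(-19811))) = 152/39727 - 40524/19811/84 = 152/39727 - 40524*84/19811 = 152/39727 - 309456/1801 = -12293484760/71548327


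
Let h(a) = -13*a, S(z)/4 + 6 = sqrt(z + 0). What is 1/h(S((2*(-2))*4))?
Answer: 3/1352 + I/676 ≈ 0.0022189 + 0.0014793*I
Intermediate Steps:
S(z) = -24 + 4*sqrt(z) (S(z) = -24 + 4*sqrt(z + 0) = -24 + 4*sqrt(z))
1/h(S((2*(-2))*4)) = 1/(-13*(-24 + 4*sqrt((2*(-2))*4))) = 1/(-13*(-24 + 4*sqrt(-4*4))) = 1/(-13*(-24 + 4*sqrt(-16))) = 1/(-13*(-24 + 4*(4*I))) = 1/(-13*(-24 + 16*I)) = 1/(312 - 208*I) = (312 + 208*I)/140608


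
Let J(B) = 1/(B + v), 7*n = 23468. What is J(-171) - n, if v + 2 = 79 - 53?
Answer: -492829/147 ≈ -3352.6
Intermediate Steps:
n = 23468/7 (n = (⅐)*23468 = 23468/7 ≈ 3352.6)
v = 24 (v = -2 + (79 - 53) = -2 + 26 = 24)
J(B) = 1/(24 + B) (J(B) = 1/(B + 24) = 1/(24 + B))
J(-171) - n = 1/(24 - 171) - 1*23468/7 = 1/(-147) - 23468/7 = -1/147 - 23468/7 = -492829/147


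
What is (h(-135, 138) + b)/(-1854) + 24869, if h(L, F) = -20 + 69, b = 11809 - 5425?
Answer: 46100693/1854 ≈ 24866.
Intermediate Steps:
b = 6384
h(L, F) = 49
(h(-135, 138) + b)/(-1854) + 24869 = (49 + 6384)/(-1854) + 24869 = 6433*(-1/1854) + 24869 = -6433/1854 + 24869 = 46100693/1854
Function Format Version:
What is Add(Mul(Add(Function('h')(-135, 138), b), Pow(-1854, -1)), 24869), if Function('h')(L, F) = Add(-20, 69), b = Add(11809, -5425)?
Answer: Rational(46100693, 1854) ≈ 24866.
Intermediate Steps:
b = 6384
Function('h')(L, F) = 49
Add(Mul(Add(Function('h')(-135, 138), b), Pow(-1854, -1)), 24869) = Add(Mul(Add(49, 6384), Pow(-1854, -1)), 24869) = Add(Mul(6433, Rational(-1, 1854)), 24869) = Add(Rational(-6433, 1854), 24869) = Rational(46100693, 1854)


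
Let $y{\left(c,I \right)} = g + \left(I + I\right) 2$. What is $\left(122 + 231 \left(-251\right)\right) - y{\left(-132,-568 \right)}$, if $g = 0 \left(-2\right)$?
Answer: $-55587$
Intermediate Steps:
$g = 0$
$y{\left(c,I \right)} = 4 I$ ($y{\left(c,I \right)} = 0 + \left(I + I\right) 2 = 0 + 2 I 2 = 0 + 4 I = 4 I$)
$\left(122 + 231 \left(-251\right)\right) - y{\left(-132,-568 \right)} = \left(122 + 231 \left(-251\right)\right) - 4 \left(-568\right) = \left(122 - 57981\right) - -2272 = -57859 + 2272 = -55587$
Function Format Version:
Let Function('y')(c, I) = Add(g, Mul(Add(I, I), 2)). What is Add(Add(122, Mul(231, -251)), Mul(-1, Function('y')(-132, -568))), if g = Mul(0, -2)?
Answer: -55587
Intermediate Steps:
g = 0
Function('y')(c, I) = Mul(4, I) (Function('y')(c, I) = Add(0, Mul(Add(I, I), 2)) = Add(0, Mul(Mul(2, I), 2)) = Add(0, Mul(4, I)) = Mul(4, I))
Add(Add(122, Mul(231, -251)), Mul(-1, Function('y')(-132, -568))) = Add(Add(122, Mul(231, -251)), Mul(-1, Mul(4, -568))) = Add(Add(122, -57981), Mul(-1, -2272)) = Add(-57859, 2272) = -55587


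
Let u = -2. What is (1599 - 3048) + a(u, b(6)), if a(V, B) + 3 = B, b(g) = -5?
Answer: -1457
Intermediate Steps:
a(V, B) = -3 + B
(1599 - 3048) + a(u, b(6)) = (1599 - 3048) + (-3 - 5) = -1449 - 8 = -1457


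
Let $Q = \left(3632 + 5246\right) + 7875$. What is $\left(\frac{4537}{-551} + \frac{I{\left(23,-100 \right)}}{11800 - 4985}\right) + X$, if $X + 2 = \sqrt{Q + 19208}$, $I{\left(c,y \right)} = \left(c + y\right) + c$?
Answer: $- \frac{1326191}{129485} + \sqrt{35961} \approx 179.39$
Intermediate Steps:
$I{\left(c,y \right)} = y + 2 c$
$Q = 16753$ ($Q = 8878 + 7875 = 16753$)
$X = -2 + \sqrt{35961}$ ($X = -2 + \sqrt{16753 + 19208} = -2 + \sqrt{35961} \approx 187.63$)
$\left(\frac{4537}{-551} + \frac{I{\left(23,-100 \right)}}{11800 - 4985}\right) + X = \left(\frac{4537}{-551} + \frac{-100 + 2 \cdot 23}{11800 - 4985}\right) - \left(2 - \sqrt{35961}\right) = \left(4537 \left(- \frac{1}{551}\right) + \frac{-100 + 46}{6815}\right) - \left(2 - \sqrt{35961}\right) = \left(- \frac{4537}{551} - \frac{54}{6815}\right) - \left(2 - \sqrt{35961}\right) = - \frac{1067221}{129485} - \left(2 - \sqrt{35961}\right) = - \frac{1326191}{129485} + \sqrt{35961}$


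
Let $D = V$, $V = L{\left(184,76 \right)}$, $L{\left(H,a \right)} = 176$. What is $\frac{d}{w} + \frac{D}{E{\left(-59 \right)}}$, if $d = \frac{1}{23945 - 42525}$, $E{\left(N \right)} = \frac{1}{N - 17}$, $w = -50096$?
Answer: $- \frac{12450162503679}{930783680} \approx -13376.0$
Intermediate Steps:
$V = 176$
$D = 176$
$E{\left(N \right)} = \frac{1}{-17 + N}$
$d = - \frac{1}{18580}$ ($d = \frac{1}{-18580} = - \frac{1}{18580} \approx -5.3821 \cdot 10^{-5}$)
$\frac{d}{w} + \frac{D}{E{\left(-59 \right)}} = - \frac{1}{18580 \left(-50096\right)} + \frac{176}{\frac{1}{-17 - 59}} = \left(- \frac{1}{18580}\right) \left(- \frac{1}{50096}\right) + \frac{176}{\frac{1}{-76}} = \frac{1}{930783680} + \frac{176}{- \frac{1}{76}} = \frac{1}{930783680} + 176 \left(-76\right) = \frac{1}{930783680} - 13376 = - \frac{12450162503679}{930783680}$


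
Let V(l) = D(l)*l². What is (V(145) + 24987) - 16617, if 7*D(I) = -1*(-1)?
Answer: 79615/7 ≈ 11374.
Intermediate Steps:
D(I) = ⅐ (D(I) = (-1*(-1))/7 = (⅐)*1 = ⅐)
V(l) = l²/7
(V(145) + 24987) - 16617 = ((⅐)*145² + 24987) - 16617 = ((⅐)*21025 + 24987) - 16617 = (21025/7 + 24987) - 16617 = 195934/7 - 16617 = 79615/7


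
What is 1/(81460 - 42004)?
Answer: 1/39456 ≈ 2.5345e-5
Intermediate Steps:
1/(81460 - 42004) = 1/39456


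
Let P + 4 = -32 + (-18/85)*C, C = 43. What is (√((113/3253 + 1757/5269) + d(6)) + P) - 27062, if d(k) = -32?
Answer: -2304104/85 + I*√9292840232581642/17140057 ≈ -27107.0 + 5.6242*I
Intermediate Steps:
P = -3834/85 (P = -4 + (-32 - 18/85*43) = -4 + (-32 - 774/85) = -4 - 3494/85 = -3834/85 ≈ -45.106)
(√((113/3253 + 1757/5269) + d(6)) + P) - 27062 = (√((113/3253 + 1757/5269) - 32) - 3834/85) - 27062 = (√(6310918/17140057 - 32) - 3834/85) - 27062 = (√(-542170906/17140057) - 3834/85) - 27062 = (I*√9292840232581642/17140057 - 3834/85) - 27062 = (-3834/85 + I*√9292840232581642/17140057) - 27062 = -2304104/85 + I*√9292840232581642/17140057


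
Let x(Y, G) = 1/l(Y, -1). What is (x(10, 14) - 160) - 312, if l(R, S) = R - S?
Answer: -5191/11 ≈ -471.91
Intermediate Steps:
x(Y, G) = 1/(1 + Y) (x(Y, G) = 1/(Y - 1*(-1)) = 1/(Y + 1) = 1/(1 + Y))
(x(10, 14) - 160) - 312 = (1/(1 + 10) - 160) - 312 = (1/11 - 160) - 312 = -1759/11 - 312 = -5191/11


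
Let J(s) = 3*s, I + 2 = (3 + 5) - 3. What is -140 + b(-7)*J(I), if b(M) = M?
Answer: -203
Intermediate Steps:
I = 3 (I = -2 + ((3 + 5) - 3) = -2 + (8 - 3) = -2 + 5 = 3)
-140 + b(-7)*J(I) = -140 - 21*3 = -140 - 7*9 = -140 - 63 = -203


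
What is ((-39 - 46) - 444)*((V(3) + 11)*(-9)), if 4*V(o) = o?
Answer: 223767/4 ≈ 55942.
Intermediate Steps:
V(o) = o/4
((-39 - 46) - 444)*((V(3) + 11)*(-9)) = ((-39 - 46) - 444)*(((¼)*3 + 11)*(-9)) = (-85 - 444)*((¾ + 11)*(-9)) = -24863*(-9)/4 = -529*(-423/4) = 223767/4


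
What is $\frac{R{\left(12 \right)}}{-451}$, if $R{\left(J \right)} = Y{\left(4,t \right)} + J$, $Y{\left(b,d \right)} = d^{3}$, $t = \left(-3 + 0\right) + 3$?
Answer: $- \frac{12}{451} \approx -0.026608$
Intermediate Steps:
$t = 0$ ($t = -3 + 3 = 0$)
$R{\left(J \right)} = J$ ($R{\left(J \right)} = 0^{3} + J = 0 + J = J$)
$\frac{R{\left(12 \right)}}{-451} = \frac{12}{-451} = 12 \left(- \frac{1}{451}\right) = - \frac{12}{451}$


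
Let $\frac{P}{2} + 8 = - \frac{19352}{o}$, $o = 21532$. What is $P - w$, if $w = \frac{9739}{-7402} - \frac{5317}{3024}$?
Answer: $- \frac{18102592009}{1229501808} \approx -14.724$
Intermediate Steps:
$w = - \frac{34403585}{11191824}$ ($w = 9739 \left(- \frac{1}{7402}\right) - \frac{5317}{3024} = - \frac{9739}{7402} - \frac{5317}{3024} = - \frac{34403585}{11191824} \approx -3.074$)
$P = - \frac{95804}{5383}$ ($P = -16 + 2 \left(- \frac{19352}{21532}\right) = -16 + 2 \left(\left(-19352\right) \frac{1}{21532}\right) = -16 + 2 \left(- \frac{4838}{5383}\right) = -16 - \frac{9676}{5383} = - \frac{95804}{5383} \approx -17.798$)
$P - w = - \frac{95804}{5383} - - \frac{34403585}{11191824} = - \frac{95804}{5383} + \frac{34403585}{11191824} = - \frac{18102592009}{1229501808}$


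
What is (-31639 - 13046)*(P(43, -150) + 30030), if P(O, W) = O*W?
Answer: -1053672300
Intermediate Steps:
(-31639 - 13046)*(P(43, -150) + 30030) = (-31639 - 13046)*(43*(-150) + 30030) = -44685*(-6450 + 30030) = -44685*23580 = -1053672300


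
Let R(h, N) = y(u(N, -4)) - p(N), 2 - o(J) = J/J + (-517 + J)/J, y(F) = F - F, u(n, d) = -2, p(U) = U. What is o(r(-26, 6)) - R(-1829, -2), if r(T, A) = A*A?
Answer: 445/36 ≈ 12.361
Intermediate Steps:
y(F) = 0
r(T, A) = A²
o(J) = 1 - (-517 + J)/J (o(J) = 2 - (J/J + (-517 + J)/J) = 2 - (1 + (-517 + J)/J) = 2 + (-1 - (-517 + J)/J) = 1 - (-517 + J)/J)
R(h, N) = -N (R(h, N) = 0 - N = -N)
o(r(-26, 6)) - R(-1829, -2) = 517/(6²) - (-1)*(-2) = 517/36 - 1*2 = 517*(1/36) - 2 = 517/36 - 2 = 445/36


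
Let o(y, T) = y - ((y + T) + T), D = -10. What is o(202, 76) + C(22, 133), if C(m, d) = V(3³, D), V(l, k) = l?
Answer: -125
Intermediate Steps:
C(m, d) = 27 (C(m, d) = 3³ = 27)
o(y, T) = -2*T (o(y, T) = y - ((T + y) + T) = y - (y + 2*T) = y + (-y - 2*T) = -2*T)
o(202, 76) + C(22, 133) = -2*76 + 27 = -152 + 27 = -125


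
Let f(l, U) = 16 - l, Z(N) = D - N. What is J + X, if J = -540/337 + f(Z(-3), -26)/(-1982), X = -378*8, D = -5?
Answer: -1010454381/333967 ≈ -3025.6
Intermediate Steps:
Z(N) = -5 - N
X = -3024
J = -538173/333967 (J = -540/337 + (16 - (-5 - 1*(-3)))/(-1982) = -540*1/337 + (16 - (-5 + 3))*(-1/1982) = -540/337 + (16 - 1*(-2))*(-1/1982) = -540/337 + (16 + 2)*(-1/1982) = -540/337 + 18*(-1/1982) = -540/337 - 9/991 = -538173/333967 ≈ -1.6115)
J + X = -538173/333967 - 3024 = -1010454381/333967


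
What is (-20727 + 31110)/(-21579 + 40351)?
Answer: 10383/18772 ≈ 0.55311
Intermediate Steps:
(-20727 + 31110)/(-21579 + 40351) = 10383/18772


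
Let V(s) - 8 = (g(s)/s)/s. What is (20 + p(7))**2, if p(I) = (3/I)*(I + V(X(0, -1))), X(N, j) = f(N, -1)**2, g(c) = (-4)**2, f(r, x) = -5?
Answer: 13380242929/19140625 ≈ 699.05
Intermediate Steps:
g(c) = 16
X(N, j) = 25 (X(N, j) = (-5)**2 = 25)
V(s) = 8 + 16/s**2 (V(s) = 8 + (16/s)/s = 8 + 16/s**2)
p(I) = 3*(5016/625 + I)/I (p(I) = (3/I)*(I + (8 + 16/25**2)) = (3/I)*(I + (8 + 16*(1/625))) = (3/I)*(I + (8 + 16/625)) = (3/I)*(I + 5016/625) = (3/I)*(5016/625 + I) = 3*(5016/625 + I)/I)
(20 + p(7))**2 = (20 + (3 + (15048/625)/7))**2 = (20 + (3 + (15048/625)*(1/7)))**2 = (20 + (3 + 15048/4375))**2 = (20 + 28173/4375)**2 = (115673/4375)**2 = 13380242929/19140625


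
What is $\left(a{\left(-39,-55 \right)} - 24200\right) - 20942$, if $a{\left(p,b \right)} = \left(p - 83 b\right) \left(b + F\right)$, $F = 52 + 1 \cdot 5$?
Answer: $-36090$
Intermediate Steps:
$F = 57$ ($F = 52 + 5 = 57$)
$a{\left(p,b \right)} = \left(57 + b\right) \left(p - 83 b\right)$ ($a{\left(p,b \right)} = \left(p - 83 b\right) \left(b + 57\right) = \left(p - 83 b\right) \left(57 + b\right) = \left(57 + b\right) \left(p - 83 b\right)$)
$\left(a{\left(-39,-55 \right)} - 24200\right) - 20942 = \left(\left(\left(-4731\right) \left(-55\right) - 83 \left(-55\right)^{2} + 57 \left(-39\right) - -2145\right) - 24200\right) - 20942 = \left(\left(260205 - 251075 - 2223 + 2145\right) - 24200\right) - 20942 = \left(9052 - 24200\right) - 20942 = -15148 - 20942 = -36090$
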